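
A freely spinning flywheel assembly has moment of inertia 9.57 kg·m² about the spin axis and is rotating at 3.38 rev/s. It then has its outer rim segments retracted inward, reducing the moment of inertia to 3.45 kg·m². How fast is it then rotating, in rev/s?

No external torque acts about the spin axis, so angular momentum is conserved.
ω₂ = I₁ω₁ / I₂ = (9.570)(3.38 rev/s) / (3.450) = 9.376 rev/s.

ω₂ ≈ 9.38 rev/s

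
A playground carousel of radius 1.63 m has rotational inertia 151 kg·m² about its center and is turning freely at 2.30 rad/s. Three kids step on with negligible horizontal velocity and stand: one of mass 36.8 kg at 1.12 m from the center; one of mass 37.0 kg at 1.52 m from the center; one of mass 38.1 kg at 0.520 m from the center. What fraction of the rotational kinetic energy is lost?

fraction ≈ 0.485

No external torque acts about the center; L_before = L_after.
Added inertia Σmr² = (36.8)(1.12)² + (37.0)(1.52)² + (38.1)(0.520)² = 141.9 kg·m²; I_f = 151.0 + 141.9 = 292.9 kg·m².
ω_f = I_p ω_i / I_f = (151.0)(2.30) / 292.9 = 1.186 rad/s.
KE_i = ½(151.0)(2.300 rad/s)² = 399.4 J; KE_f = ½(292.9)(1.186)² = 205.9 J.
Fraction lost = 0.4846.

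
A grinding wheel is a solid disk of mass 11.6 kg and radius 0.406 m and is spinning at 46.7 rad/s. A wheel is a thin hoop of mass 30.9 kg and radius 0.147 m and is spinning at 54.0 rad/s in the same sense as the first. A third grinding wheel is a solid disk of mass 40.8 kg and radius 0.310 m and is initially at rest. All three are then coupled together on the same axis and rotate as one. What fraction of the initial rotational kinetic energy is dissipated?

fraction ≈ 0.549

No external torque acts about the common axis, so total angular momentum is conserved.
Moments of inertia: I_A = ½(11.6)(0.406)² = 0.9560 kg·m²; I_B = (30.9)(0.147)² = 0.6677 kg·m²; I_C = ½(40.8)(0.310)² = 1.960 kg·m².
Taking A's sense as positive: L = (0.9560)(46.7) + (0.6677)(54.0) = 80.70 kg·m²·rad/s.
Combined I = 0.9560 + 0.6677 + 1.960 = 3.584 kg·m².
ω_f = L / I = 80.70 / 3.584 = 22.52 rad/s.
KE_i = ½ΣIω² = 2016 J; KE_f = ½(3.584)(22.52)² = 908.6 J.
Fraction dissipated = (KE_i − KE_f)/KE_i = 0.5493.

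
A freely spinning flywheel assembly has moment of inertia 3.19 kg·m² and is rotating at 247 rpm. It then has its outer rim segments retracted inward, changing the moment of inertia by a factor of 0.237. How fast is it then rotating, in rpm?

ω₂ ≈ 1040 rpm

No external torque acts about the spin axis, so angular momentum is conserved.
I₂ = 0.237 × 3.19 = 0.7560 kg·m².
ω₂ = I₁ω₁ / I₂ = (3.190)(247 rpm) / (0.7560) = 1042 rpm.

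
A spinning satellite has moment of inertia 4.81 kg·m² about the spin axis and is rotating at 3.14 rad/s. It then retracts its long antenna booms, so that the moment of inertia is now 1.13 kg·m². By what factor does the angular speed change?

ω₂/ω₁ ≈ 4.26

With no external torque about the axis, L is conserved: I₁ω₁ = I₂ω₂.
ω₂/ω₁ = I₁/I₂ = 4.810 / 1.130 = 4.257.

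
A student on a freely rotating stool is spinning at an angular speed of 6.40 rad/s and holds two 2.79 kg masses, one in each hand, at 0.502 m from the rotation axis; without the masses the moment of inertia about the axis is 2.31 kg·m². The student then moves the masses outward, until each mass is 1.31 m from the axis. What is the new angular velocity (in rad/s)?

With no external torque about the axis, L is conserved: I₁ω₁ = I₂ω₂.
I₁ = 2.31 + 2(2.79)(0.502)² = 3.716 kg·m²; I₂ = 2.31 + 2(2.79)(1.31)² = 11.89 kg·m².
ω₂ = I₁ω₁ / I₂ = (3.716)(6.40 rad/s) / (11.89) = 2.001 rad/s.

ω₂ ≈ 2.00 rad/s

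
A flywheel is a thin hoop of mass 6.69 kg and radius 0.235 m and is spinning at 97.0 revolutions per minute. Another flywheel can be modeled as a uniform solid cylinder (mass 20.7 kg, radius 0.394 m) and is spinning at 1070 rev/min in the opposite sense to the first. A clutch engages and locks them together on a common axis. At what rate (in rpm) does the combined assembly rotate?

No external torque acts about the common axis, so total angular momentum is conserved.
Moments of inertia: I_A = (6.69)(0.235)² = 0.3695 kg·m²; I_B = ½(20.7)(0.394)² = 1.607 kg·m².
Taking A's sense as positive: L = (0.3695)(97.0) − (1.607)(1070) = -1683 kg·m²·rpm.
Combined I = 0.3695 + 1.607 = 1.976 kg·m².
ω_f = L / I = -1683 / 1.976 = -851.8 rpm.

|ω_f| ≈ 852 rpm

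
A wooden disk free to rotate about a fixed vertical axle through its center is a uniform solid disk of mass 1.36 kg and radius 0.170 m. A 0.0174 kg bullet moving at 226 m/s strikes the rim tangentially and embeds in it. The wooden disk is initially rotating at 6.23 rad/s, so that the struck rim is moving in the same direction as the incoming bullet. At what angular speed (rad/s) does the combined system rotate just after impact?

The axle reaction passes through the axle and exerts no torque about it; angular momentum about the axle is conserved through the impact.
I_p = ½(1.36)(0.170)² = 0.01965 kg·m². Taking the sense of the bullet's angular momentum as positive, L_{bullet} = m v R = (0.0174)(226)(0.170) = 0.6685 kg·m²/s.
L_i = +I_p ω_p + m v R = +(0.01965)(6.23) + 0.6685 = 0.7909 kg·m²/s.
After sticking, I_f = I_p + m R² = 0.01965 + (0.0174)(0.170)² = 0.02015 kg·m².
ω_f = L_i / I_f = 0.7909 / 0.02015 = 39.24 rad/s.

|ω_f| ≈ 39.2 rad/s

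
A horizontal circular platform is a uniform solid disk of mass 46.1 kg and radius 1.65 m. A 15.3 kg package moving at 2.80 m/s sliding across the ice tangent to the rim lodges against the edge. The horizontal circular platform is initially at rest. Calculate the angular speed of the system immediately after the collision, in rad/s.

About the central axle the impulsive forces during the collision are internal, so angular momentum about that axis is conserved.
I_p = ½(46.1)(1.65)² = 62.75 kg·m². Taking the sense of the package's angular momentum as positive, L_{package} = m v R = (15.3)(2.80)(1.65) = 70.69 kg·m²/s.
L_i = 0 + 70.69 = 70.69 kg·m²/s.
After sticking, I_f = I_p + m R² = 62.75 + (15.3)(1.65)² = 104.4 kg·m².
ω_f = L_i / I_f = 70.69 / 104.4 = 0.6770 rad/s.

|ω_f| ≈ 0.677 rad/s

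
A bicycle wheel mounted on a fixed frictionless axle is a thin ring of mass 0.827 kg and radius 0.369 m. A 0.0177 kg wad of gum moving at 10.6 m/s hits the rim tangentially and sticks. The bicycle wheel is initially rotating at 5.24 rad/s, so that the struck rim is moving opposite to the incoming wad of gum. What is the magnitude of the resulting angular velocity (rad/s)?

About the axle the impulsive forces during the collision are internal, so angular momentum about that axis is conserved.
I_p = (0.827)(0.369)² = 0.1126 kg·m². Taking the sense of the wad of gum's angular momentum as positive, L_{wad} = m v R = (0.0177)(10.6)(0.369) = 0.06923 kg·m²/s.
L_i = −I_p ω_p + m v R = −(0.1126)(5.24) + 0.06923 = -0.5208 kg·m²/s.
After sticking, I_f = I_p + m R² = 0.1126 + (0.0177)(0.369)² = 0.1150 kg·m².
ω_f = L_i / I_f = -0.5208 / 0.1150 = -4.528 rad/s.

|ω_f| ≈ 4.53 rad/s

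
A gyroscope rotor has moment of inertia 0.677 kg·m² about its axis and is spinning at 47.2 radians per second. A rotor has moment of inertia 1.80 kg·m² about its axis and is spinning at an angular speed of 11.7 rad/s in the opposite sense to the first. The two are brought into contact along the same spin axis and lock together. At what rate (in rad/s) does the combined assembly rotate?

|ω_f| ≈ 4.40 rad/s

No external torque acts about the common axis, so total angular momentum is conserved.
Taking A's sense as positive: L = (0.6770)(47.2) − (1.800)(11.7) = 10.89 kg·m²·rad/s.
Combined I = 0.6770 + 1.800 = 2.477 kg·m².
ω_f = L / I = 10.89 / 2.477 = 4.398 rad/s.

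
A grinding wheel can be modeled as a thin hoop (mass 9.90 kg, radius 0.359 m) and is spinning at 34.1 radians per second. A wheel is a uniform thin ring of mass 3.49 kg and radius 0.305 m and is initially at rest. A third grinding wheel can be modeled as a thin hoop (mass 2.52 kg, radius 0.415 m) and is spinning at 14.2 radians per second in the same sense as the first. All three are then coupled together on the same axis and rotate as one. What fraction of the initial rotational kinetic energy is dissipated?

fraction ≈ 0.228

The coupling torques are internal; angular momentum about the shared axis is conserved.
Moments of inertia: I_A = (9.90)(0.359)² = 1.276 kg·m²; I_B = (3.49)(0.305)² = 0.3247 kg·m²; I_C = (2.52)(0.415)² = 0.4340 kg·m².
Taking A's sense as positive: L = (1.276)(34.1) + (0.4340)(14.2) = 49.67 kg·m²·rad/s.
Combined I = 1.276 + 0.3247 + 0.4340 = 2.035 kg·m².
ω_f = L / I = 49.67 / 2.035 = 24.41 rad/s.
KE_i = ½ΣIω² = 785.6 J; KE_f = ½(2.035)(24.41)² = 606.3 J.
Fraction dissipated = (KE_i − KE_f)/KE_i = 0.2282.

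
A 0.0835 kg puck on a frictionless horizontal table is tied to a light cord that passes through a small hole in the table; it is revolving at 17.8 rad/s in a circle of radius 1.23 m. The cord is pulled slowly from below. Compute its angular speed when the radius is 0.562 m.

ω₂ ≈ 85.3 rad/s

No torque about the axis ⇒ m r₁² ω₁ = m r₂² ω₂.
ω₂ = ω₁ (r₁/r₂)² = (17.8)(1.23/0.562)² = 85.26 rad/s.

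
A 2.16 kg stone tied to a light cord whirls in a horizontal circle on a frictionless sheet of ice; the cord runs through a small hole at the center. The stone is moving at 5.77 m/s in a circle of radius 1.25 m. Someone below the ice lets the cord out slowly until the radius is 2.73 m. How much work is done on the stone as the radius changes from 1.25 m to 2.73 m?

The only horizontal force on the mass is along the cord (radial), so it exerts no torque about the hole and angular momentum m v r is conserved.
v₂ = v₁ r₁ / r₂ = (5.77)(1.25) / (2.73) = 2.642 m/s.
W = ΔKE = ½m(v₂² − v₁²) = -28.42 J.

W ≈ -28.4 J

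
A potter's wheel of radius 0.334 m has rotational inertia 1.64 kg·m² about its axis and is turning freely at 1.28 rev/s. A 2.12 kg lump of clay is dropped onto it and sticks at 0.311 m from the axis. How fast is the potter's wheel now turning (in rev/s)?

ω_f ≈ 1.14 rev/s

The added mass arrives with no angular momentum about the axis, and any external torque about the axis is negligible, so the system's angular momentum is conserved.
Added inertia Σmr² = (2.12)(0.311)² = 0.2050 kg·m²; I_f = 1.640 + 0.2050 = 1.845 kg·m².
ω_f = I_p ω_i / I_f = (1.640)(1.28) / 1.845 = 1.138 rev/s.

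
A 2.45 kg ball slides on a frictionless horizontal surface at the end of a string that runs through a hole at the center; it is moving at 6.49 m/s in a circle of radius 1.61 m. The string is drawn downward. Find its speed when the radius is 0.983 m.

Central (radial) force ⇒ zero torque about the center ⇒ m v r is constant.
v₂ = v₁ r₁ / r₂ = (6.49)(1.61) / (0.983) = 10.63 m/s.

v₂ ≈ 10.6 m/s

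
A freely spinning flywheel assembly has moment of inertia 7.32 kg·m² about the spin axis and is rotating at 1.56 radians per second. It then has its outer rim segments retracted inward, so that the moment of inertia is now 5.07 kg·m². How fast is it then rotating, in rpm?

With no external torque about the axis, L is conserved: I₁ω₁ = I₂ω₂.
ω₂ = I₁ω₁ / I₂ = (7.320)(1.56 rad/s) / (5.070) = 2.252 rad/s = 21.51 rpm.

ω₂ ≈ 21.5 rpm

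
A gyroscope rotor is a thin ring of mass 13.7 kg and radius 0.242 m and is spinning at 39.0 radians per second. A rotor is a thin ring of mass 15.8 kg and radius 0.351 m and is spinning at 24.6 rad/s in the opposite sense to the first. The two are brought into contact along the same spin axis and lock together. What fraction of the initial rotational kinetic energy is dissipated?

fraction ≈ 0.958

No external torque acts about the common axis, so total angular momentum is conserved.
Moments of inertia: I_A = (13.7)(0.242)² = 0.8023 kg·m²; I_B = (15.8)(0.351)² = 1.947 kg·m².
Taking A's sense as positive: L = (0.8023)(39.0) − (1.947)(24.6) = -16.60 kg·m²·rad/s.
Combined I = 0.8023 + 1.947 = 2.749 kg·m².
ω_f = L / I = -16.60 / 2.749 = -6.037 rad/s.
KE_i = ½ΣIω² = 1199 J; KE_f = ½(2.749)(6.037)² = 50.09 J.
Fraction dissipated = (KE_i − KE_f)/KE_i = 0.9582.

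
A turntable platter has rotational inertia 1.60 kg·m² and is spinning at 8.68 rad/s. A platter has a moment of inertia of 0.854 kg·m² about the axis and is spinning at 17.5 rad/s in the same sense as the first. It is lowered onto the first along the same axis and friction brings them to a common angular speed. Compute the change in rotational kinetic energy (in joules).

No external torque acts about the common axis, so total angular momentum is conserved.
Taking A's sense as positive: L = (1.600)(8.68) + (0.8540)(17.5) = 28.83 kg·m²·rad/s.
Combined I = 1.600 + 0.8540 = 2.454 kg·m².
ω_f = L / I = 28.83 / 2.454 = 11.75 rad/s.
KE_i = ½ΣIω² = 191.0 J; KE_f = ½(2.454)(11.75)² = 169.4 J.

ΔKE ≈ -21.7 J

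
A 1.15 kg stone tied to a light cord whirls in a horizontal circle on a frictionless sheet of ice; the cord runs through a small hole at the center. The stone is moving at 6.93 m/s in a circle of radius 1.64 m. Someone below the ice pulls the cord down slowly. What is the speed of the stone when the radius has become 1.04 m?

Central (radial) force ⇒ zero torque about the center ⇒ m v r is constant.
v₂ = v₁ r₁ / r₂ = (6.93)(1.64) / (1.04) = 10.93 m/s.

v₂ ≈ 10.9 m/s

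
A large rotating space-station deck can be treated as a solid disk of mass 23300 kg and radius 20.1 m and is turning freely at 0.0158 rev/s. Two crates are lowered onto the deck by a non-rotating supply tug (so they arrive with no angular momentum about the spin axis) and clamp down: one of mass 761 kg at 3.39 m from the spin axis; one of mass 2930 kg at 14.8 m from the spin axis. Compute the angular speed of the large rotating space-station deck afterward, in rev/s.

No external torque acts about the spin axis; L_before = L_after.
I_p = ½(23300)(20.1)² = 4.707e+06 kg·m².
Added inertia Σmr² = (761)(3.39)² + (2930)(14.8)² = 6.505e+05 kg·m²; I_f = 4.707e+06 + 6.505e+05 = 5.357e+06 kg·m².
ω_f = I_p ω_i / I_f = (4.707e+06)(0.0158) / 5.357e+06 = 0.01388 rev/s.

ω_f ≈ 0.0139 rev/s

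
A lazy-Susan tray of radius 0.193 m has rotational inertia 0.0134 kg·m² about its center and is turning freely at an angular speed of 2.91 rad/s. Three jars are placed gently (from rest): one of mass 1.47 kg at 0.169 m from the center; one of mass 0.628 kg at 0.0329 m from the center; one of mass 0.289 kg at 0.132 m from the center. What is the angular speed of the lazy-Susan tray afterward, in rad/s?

ω_f ≈ 0.638 rad/s

The added mass arrives with no angular momentum about the center, and any external torque about the center is negligible, so the system's angular momentum is conserved.
Added inertia Σmr² = (1.47)(0.169)² + (0.628)(0.0329)² + (0.289)(0.132)² = 0.04770 kg·m²; I_f = 0.01340 + 0.04770 = 0.06110 kg·m².
ω_f = I_p ω_i / I_f = (0.01340)(2.91) / 0.06110 = 0.6382 rad/s.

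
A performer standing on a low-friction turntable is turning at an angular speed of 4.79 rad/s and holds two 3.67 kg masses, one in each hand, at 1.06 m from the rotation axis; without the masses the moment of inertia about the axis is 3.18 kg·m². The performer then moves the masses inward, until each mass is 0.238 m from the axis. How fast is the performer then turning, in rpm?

ω₂ ≈ 145 rpm

No external torque acts about the spin axis, so angular momentum is conserved.
I₁ = 3.18 + 2(3.67)(1.06)² = 11.43 kg·m²; I₂ = 3.18 + 2(3.67)(0.238)² = 3.596 kg·m².
ω₂ = I₁ω₁ / I₂ = (11.43)(4.79 rad/s) / (3.596) = 15.22 rad/s = 145.4 rpm.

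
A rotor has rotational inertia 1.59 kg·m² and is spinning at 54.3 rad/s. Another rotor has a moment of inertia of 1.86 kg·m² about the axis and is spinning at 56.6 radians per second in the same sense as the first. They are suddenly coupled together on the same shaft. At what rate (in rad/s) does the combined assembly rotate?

No external torque acts about the common axis, so total angular momentum is conserved.
Taking A's sense as positive: L = (1.590)(54.3) + (1.860)(56.6) = 191.6 kg·m²·rad/s.
Combined I = 1.590 + 1.860 = 3.450 kg·m².
ω_f = L / I = 191.6 / 3.450 = 55.54 rad/s.

|ω_f| ≈ 55.5 rad/s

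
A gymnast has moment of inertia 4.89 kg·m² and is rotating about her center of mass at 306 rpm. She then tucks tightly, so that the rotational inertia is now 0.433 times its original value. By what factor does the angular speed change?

No external torque acts about the spin axis, so angular momentum is conserved.
I₂ = 0.433 × 4.89 = 2.117 kg·m².
ω₂/ω₁ = I₁/I₂ = 4.890 / 2.117 = 2.309.

ω₂/ω₁ ≈ 2.31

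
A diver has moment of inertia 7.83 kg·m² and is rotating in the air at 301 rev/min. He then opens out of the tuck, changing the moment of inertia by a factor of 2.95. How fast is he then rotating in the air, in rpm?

With no external torque about the axis, L is conserved: I₁ω₁ = I₂ω₂.
I₂ = 2.95 × 7.83 = 23.10 kg·m².
ω₂ = I₁ω₁ / I₂ = (7.830)(301 rpm) / (23.10) = 102.0 rpm.

ω₂ ≈ 102 rpm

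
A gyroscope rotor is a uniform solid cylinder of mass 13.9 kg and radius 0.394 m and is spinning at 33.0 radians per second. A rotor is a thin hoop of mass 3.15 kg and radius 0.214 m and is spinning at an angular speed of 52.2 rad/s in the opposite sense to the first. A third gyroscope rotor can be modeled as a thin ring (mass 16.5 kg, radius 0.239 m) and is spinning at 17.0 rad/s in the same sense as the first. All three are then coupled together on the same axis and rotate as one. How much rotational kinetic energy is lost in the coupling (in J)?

The coupling torques are internal; angular momentum about the shared axis is conserved.
Moments of inertia: I_A = ½(13.9)(0.394)² = 1.079 kg·m²; I_B = (3.15)(0.214)² = 0.1443 kg·m²; I_C = (16.5)(0.239)² = 0.9425 kg·m².
Taking A's sense as positive: L = (1.079)(33.0) − (0.1443)(52.2) + (0.9425)(17.0) = 44.10 kg·m²·rad/s.
Combined I = 1.079 + 0.1443 + 0.9425 = 2.166 kg·m².
ω_f = L / I = 44.10 / 2.166 = 20.36 rad/s.
KE_i = ½ΣIω² = 920.2 J; KE_f = ½(2.166)(20.36)² = 448.9 J.

ΔKE lost ≈ 471 J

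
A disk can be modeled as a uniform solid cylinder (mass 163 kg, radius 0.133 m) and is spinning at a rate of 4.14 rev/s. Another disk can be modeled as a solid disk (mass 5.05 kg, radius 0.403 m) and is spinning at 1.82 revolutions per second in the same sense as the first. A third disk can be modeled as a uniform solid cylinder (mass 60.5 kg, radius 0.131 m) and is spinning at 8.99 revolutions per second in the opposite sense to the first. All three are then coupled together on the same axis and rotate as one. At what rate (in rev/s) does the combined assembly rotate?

|ω_f| ≈ 0.864 rev/s

The coupling torques are internal; angular momentum about the shared axis is conserved.
Moments of inertia: I_A = ½(163)(0.133)² = 1.442 kg·m²; I_B = ½(5.05)(0.403)² = 0.4101 kg·m²; I_C = ½(60.5)(0.131)² = 0.5191 kg·m².
Taking A's sense as positive: L = (1.442)(4.14) + (0.4101)(1.82) − (0.5191)(8.99) = 2.048 kg·m²·rev/s.
Combined I = 1.442 + 0.4101 + 0.5191 = 2.371 kg·m².
ω_f = L / I = 2.048 / 2.371 = 0.8638 rev/s.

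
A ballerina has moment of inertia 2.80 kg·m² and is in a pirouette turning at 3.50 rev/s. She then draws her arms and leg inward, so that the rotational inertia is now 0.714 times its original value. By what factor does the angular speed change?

With no external torque about the axis, L is conserved: I₁ω₁ = I₂ω₂.
I₂ = 0.714 × 2.80 = 1.999 kg·m².
ω₂/ω₁ = I₁/I₂ = 2.800 / 1.999 = 1.401.

ω₂/ω₁ ≈ 1.40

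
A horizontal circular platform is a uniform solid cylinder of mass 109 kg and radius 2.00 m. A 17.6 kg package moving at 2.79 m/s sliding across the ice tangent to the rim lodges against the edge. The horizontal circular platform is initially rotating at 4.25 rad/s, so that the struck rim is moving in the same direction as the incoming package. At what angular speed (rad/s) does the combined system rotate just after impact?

|ω_f| ≈ 3.55 rad/s

The axle reaction passes through the central axle and exerts no torque about it; angular momentum about the central axle is conserved through the impact.
I_p = ½(109)(2.00)² = 218.0 kg·m². Taking the sense of the package's angular momentum as positive, L_{package} = m v R = (17.6)(2.79)(2.00) = 98.21 kg·m²/s.
L_i = +I_p ω_p + m v R = +(218.0)(4.25) + 98.21 = 1025 kg·m²/s.
After sticking, I_f = I_p + m R² = 218.0 + (17.6)(2.00)² = 288.4 kg·m².
ω_f = L_i / I_f = 1025 / 288.4 = 3.553 rad/s.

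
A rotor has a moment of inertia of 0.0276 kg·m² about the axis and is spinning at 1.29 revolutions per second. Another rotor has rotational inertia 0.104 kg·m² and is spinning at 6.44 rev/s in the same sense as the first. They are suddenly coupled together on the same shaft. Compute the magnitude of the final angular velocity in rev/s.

No external torque acts about the common axis, so total angular momentum is conserved.
Taking A's sense as positive: L = (0.02760)(1.29) + (0.1040)(6.44) = 0.7054 kg·m²·rev/s.
Combined I = 0.02760 + 0.1040 = 0.1316 kg·m².
ω_f = L / I = 0.7054 / 0.1316 = 5.360 rev/s.

|ω_f| ≈ 5.36 rev/s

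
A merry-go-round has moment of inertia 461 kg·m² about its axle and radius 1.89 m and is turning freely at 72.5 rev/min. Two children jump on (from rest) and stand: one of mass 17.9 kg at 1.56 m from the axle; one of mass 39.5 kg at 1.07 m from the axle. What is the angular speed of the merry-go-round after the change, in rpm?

ω_f ≈ 60.8 rpm

The added mass arrives with no angular momentum about the axle, and any external torque about the axle is negligible, so the system's angular momentum is conserved.
Added inertia Σmr² = (17.9)(1.56)² + (39.5)(1.07)² = 88.78 kg·m²; I_f = 461.0 + 88.78 = 549.8 kg·m².
ω_f = I_p ω_i / I_f = (461.0)(72.5) / 549.8 = 60.79 rpm.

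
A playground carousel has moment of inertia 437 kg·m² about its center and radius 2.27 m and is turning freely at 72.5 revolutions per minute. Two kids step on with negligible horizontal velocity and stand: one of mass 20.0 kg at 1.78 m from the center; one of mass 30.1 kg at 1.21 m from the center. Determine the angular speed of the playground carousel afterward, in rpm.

ω_f ≈ 58.2 rpm

The added mass arrives with no angular momentum about the center, and any external torque about the center is negligible, so the system's angular momentum is conserved.
Added inertia Σmr² = (20.0)(1.78)² + (30.1)(1.21)² = 107.4 kg·m²; I_f = 437.0 + 107.4 = 544.4 kg·m².
ω_f = I_p ω_i / I_f = (437.0)(72.5) / 544.4 = 58.19 rpm.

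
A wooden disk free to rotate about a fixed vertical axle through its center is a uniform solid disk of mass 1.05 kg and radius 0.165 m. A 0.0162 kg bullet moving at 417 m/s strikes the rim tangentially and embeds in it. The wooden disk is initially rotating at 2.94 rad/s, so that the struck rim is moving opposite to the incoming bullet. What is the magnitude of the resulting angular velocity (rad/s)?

About the axle the impulsive forces during the collision are internal, so angular momentum about that axis is conserved.
I_p = ½(1.05)(0.165)² = 0.01429 kg·m². Taking the sense of the bullet's angular momentum as positive, L_{bullet} = m v R = (0.0162)(417)(0.165) = 1.115 kg·m²/s.
L_i = −I_p ω_p + m v R = −(0.01429)(2.94) + 1.115 = 1.073 kg·m²/s.
After sticking, I_f = I_p + m R² = 0.01429 + (0.0162)(0.165)² = 0.01473 kg·m².
ω_f = L_i / I_f = 1.073 / 0.01473 = 72.80 rad/s.

|ω_f| ≈ 72.8 rad/s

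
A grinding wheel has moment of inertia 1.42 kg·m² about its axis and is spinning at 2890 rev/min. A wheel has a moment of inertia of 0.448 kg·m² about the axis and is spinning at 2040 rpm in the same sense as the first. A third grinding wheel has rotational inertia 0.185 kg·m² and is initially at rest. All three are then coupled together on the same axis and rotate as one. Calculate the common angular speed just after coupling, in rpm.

|ω_f| ≈ 2440 rpm

No external torque acts about the common axis, so total angular momentum is conserved.
Taking A's sense as positive: L = (1.420)(2890) + (0.4480)(2040) = 5018 kg·m²·rpm.
Combined I = 1.420 + 0.4480 + 0.1850 = 2.053 kg·m².
ω_f = L / I = 5018 / 2.053 = 2444 rpm.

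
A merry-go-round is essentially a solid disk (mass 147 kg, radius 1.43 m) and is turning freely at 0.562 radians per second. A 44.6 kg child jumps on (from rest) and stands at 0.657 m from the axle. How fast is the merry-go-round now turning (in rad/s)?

ω_f ≈ 0.498 rad/s

The added mass arrives with no angular momentum about the axle, and any external torque about the axle is negligible, so the system's angular momentum is conserved.
I_p = ½(147)(1.43)² = 150.3 kg·m².
Added inertia Σmr² = (44.6)(0.657)² = 19.25 kg·m²; I_f = 150.3 + 19.25 = 169.6 kg·m².
ω_f = I_p ω_i / I_f = (150.3)(0.562) / 169.6 = 0.4982 rad/s.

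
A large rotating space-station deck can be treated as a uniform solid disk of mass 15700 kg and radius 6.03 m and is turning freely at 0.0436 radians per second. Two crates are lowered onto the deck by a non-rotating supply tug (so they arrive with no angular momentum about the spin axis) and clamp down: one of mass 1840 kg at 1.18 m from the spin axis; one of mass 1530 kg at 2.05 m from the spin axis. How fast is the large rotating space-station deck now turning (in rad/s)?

ω_f ≈ 0.0423 rad/s

The added mass arrives with no angular momentum about the spin axis, and any external torque about the spin axis is negligible, so the system's angular momentum is conserved.
I_p = ½(15700)(6.03)² = 2.854e+05 kg·m².
Added inertia Σmr² = (1840)(1.18)² + (1530)(2.05)² = 8992 kg·m²; I_f = 2.854e+05 + 8992 = 2.944e+05 kg·m².
ω_f = I_p ω_i / I_f = (2.854e+05)(0.0436) / 2.944e+05 = 0.04227 rad/s.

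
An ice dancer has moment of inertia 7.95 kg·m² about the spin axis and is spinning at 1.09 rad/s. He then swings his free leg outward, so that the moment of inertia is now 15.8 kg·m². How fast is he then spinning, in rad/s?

ω₂ ≈ 0.548 rad/s

Angular momentum about the spin axis is conserved since the torque about it is zero.
ω₂ = I₁ω₁ / I₂ = (7.950)(1.09 rad/s) / (15.80) = 0.5484 rad/s.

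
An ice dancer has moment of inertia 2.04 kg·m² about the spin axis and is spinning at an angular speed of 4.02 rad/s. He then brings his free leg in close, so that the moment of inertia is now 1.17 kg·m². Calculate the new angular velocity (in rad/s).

With no external torque about the axis, L is conserved: I₁ω₁ = I₂ω₂.
ω₂ = I₁ω₁ / I₂ = (2.040)(4.02 rad/s) / (1.170) = 7.009 rad/s.

ω₂ ≈ 7.01 rad/s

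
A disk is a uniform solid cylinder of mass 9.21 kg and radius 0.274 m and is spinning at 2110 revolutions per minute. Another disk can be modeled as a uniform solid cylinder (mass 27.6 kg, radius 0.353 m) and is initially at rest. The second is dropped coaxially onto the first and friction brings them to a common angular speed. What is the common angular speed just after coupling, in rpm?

No external torque acts about the common axis, so total angular momentum is conserved.
Moments of inertia: I_A = ½(9.21)(0.274)² = 0.3457 kg·m²; I_B = ½(27.6)(0.353)² = 1.720 kg·m².
Taking A's sense as positive: L = (0.3457)(2110) = 729.5 kg·m²·rpm.
Combined I = 0.3457 + 1.720 = 2.065 kg·m².
ω_f = L / I = 729.5 / 2.065 = 353.2 rpm.

|ω_f| ≈ 353 rpm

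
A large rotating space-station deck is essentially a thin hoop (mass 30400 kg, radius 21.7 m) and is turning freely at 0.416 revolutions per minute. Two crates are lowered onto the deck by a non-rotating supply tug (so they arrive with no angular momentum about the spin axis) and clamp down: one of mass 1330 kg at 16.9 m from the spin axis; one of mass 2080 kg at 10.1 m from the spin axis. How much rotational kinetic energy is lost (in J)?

No external torque acts about the spin axis; L_before = L_after.
I_p = (30400)(21.7)² = 1.432e+07 kg·m².
Added inertia Σmr² = (1330)(16.9)² + (2080)(10.1)² = 5.920e+05 kg·m²; I_f = 1.432e+07 + 5.920e+05 = 1.491e+07 kg·m².
ω_f = I_p ω_i / I_f = (1.432e+07)(0.416) / 1.491e+07 = 0.3995 rpm.
KE_i = ½(1.432e+07)(0.04356 rad/s)² = 13580 J; KE_f = ½(1.491e+07)(0.04183)² = 13040 J.

energy lost ≈ 539 J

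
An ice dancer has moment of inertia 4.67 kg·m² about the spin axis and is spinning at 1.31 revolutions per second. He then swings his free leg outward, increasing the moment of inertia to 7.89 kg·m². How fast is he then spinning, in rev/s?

Angular momentum about the spin axis is conserved since the torque about it is zero.
ω₂ = I₁ω₁ / I₂ = (4.670)(1.31 rev/s) / (7.890) = 0.7754 rev/s.

ω₂ ≈ 0.775 rev/s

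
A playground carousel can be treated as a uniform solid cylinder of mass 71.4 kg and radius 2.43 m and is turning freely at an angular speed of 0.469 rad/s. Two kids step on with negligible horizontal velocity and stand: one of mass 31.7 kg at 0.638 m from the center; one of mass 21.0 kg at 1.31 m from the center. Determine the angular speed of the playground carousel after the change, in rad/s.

ω_f ≈ 0.381 rad/s

No external torque acts about the center; L_before = L_after.
I_p = ½(71.4)(2.43)² = 210.8 kg·m².
Added inertia Σmr² = (31.7)(0.638)² + (21.0)(1.31)² = 48.94 kg·m²; I_f = 210.8 + 48.94 = 259.7 kg·m².
ω_f = I_p ω_i / I_f = (210.8)(0.469) / 259.7 = 0.3806 rad/s.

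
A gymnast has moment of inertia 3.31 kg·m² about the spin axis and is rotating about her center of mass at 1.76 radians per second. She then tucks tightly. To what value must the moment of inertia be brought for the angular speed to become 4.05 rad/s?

I₂ ≈ 1.44 kg·m²

With no external torque about the axis, L is conserved: I₁ω₁ = I₂ω₂.
I₂ = I₁ω₁ / ω₂ = (3.31)(1.76) / (4.05) = 1.438 kg·m².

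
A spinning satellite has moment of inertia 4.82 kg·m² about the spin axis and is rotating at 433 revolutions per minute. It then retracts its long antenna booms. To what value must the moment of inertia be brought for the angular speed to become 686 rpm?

I₂ ≈ 3.04 kg·m²

No external torque acts about the spin axis, so angular momentum is conserved.
I₂ = I₁ω₁ / ω₂ = (4.82)(433) / (686) = 3.042 kg·m².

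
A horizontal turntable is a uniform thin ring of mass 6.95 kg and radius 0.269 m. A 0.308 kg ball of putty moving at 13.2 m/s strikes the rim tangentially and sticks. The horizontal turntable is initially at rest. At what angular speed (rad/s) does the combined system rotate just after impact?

The axle reaction passes through the axle and exerts no torque about it; angular momentum about the axle is conserved through the impact.
I_p = (6.95)(0.269)² = 0.5029 kg·m². Taking the sense of the ball of putty's angular momentum as positive, L_{ball} = m v R = (0.308)(13.2)(0.269) = 1.094 kg·m²/s.
L_i = 0 + 1.094 = 1.094 kg·m²/s.
After sticking, I_f = I_p + m R² = 0.5029 + (0.308)(0.269)² = 0.5252 kg·m².
ω_f = L_i / I_f = 1.094 / 0.5252 = 2.082 rad/s.

|ω_f| ≈ 2.08 rad/s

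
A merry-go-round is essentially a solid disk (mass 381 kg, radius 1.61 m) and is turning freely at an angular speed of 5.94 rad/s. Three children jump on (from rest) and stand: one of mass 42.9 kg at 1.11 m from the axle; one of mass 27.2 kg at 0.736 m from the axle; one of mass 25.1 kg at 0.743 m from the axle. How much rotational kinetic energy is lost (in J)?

The added mass arrives with no angular momentum about the axle, and any external torque about the axle is negligible, so the system's angular momentum is conserved.
I_p = ½(381)(1.61)² = 493.8 kg·m².
Added inertia Σmr² = (42.9)(1.11)² + (27.2)(0.736)² + (25.1)(0.743)² = 81.45 kg·m²; I_f = 493.8 + 81.45 = 575.2 kg·m².
ω_f = I_p ω_i / I_f = (493.8)(5.94) / 575.2 = 5.099 rad/s.
KE_i = ½(493.8)(5.940 rad/s)² = 8711 J; KE_f = ½(575.2)(5.099)² = 7478 J.

energy lost ≈ 1230 J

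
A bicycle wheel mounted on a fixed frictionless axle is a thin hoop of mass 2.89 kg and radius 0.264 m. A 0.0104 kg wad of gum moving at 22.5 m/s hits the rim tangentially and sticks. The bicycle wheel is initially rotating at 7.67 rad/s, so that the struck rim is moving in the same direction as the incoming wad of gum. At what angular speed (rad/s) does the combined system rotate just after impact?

|ω_f| ≈ 7.95 rad/s

The axle reaction passes through the axle and exerts no torque about it; angular momentum about the axle is conserved through the impact.
I_p = (2.89)(0.264)² = 0.2014 kg·m². Taking the sense of the wad of gum's angular momentum as positive, L_{wad} = m v R = (0.0104)(22.5)(0.264) = 0.06178 kg·m²/s.
L_i = +I_p ω_p + m v R = +(0.2014)(7.67) + 0.06178 = 1.607 kg·m²/s.
After sticking, I_f = I_p + m R² = 0.2014 + (0.0104)(0.264)² = 0.2021 kg·m².
ω_f = L_i / I_f = 1.607 / 0.2021 = 7.948 rad/s.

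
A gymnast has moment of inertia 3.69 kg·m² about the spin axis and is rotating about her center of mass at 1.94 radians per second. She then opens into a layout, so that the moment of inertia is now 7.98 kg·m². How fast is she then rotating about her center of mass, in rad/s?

With no external torque about the axis, L is conserved: I₁ω₁ = I₂ω₂.
ω₂ = I₁ω₁ / I₂ = (3.690)(1.94 rad/s) / (7.980) = 0.8971 rad/s.

ω₂ ≈ 0.897 rad/s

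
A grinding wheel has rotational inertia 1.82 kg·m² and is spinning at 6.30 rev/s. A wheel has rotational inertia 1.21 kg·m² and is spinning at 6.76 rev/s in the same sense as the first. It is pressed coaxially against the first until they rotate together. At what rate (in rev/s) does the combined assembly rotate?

The coupling torques are internal; angular momentum about the shared axis is conserved.
Taking A's sense as positive: L = (1.820)(6.30) + (1.210)(6.76) = 19.65 kg·m²·rev/s.
Combined I = 1.820 + 1.210 = 3.030 kg·m².
ω_f = L / I = 19.65 / 3.030 = 6.484 rev/s.

|ω_f| ≈ 6.48 rev/s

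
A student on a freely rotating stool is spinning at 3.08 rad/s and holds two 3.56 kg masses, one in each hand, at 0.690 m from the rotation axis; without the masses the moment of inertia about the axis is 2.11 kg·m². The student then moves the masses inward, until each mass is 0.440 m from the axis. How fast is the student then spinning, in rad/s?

ω₂ ≈ 4.86 rad/s

Angular momentum about the spin axis is conserved since the torque about it is zero.
I₁ = 2.11 + 2(3.56)(0.690)² = 5.500 kg·m²; I₂ = 2.11 + 2(3.56)(0.440)² = 3.488 kg·m².
ω₂ = I₁ω₁ / I₂ = (5.500)(3.08 rad/s) / (3.488) = 4.856 rad/s.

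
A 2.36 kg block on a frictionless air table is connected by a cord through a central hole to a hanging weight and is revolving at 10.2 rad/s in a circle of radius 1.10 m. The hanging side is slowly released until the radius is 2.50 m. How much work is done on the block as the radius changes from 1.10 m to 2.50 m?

The constraining force is radial, so m r² ω about the center is conserved.
ω₂ = ω₁ (r₁/r₂)² = (10.2)(1.10/2.50)² = 1.975 rad/s.
W = ΔKE = ½m(v₂² − v₁²) = -119.8 J.

W ≈ -120 J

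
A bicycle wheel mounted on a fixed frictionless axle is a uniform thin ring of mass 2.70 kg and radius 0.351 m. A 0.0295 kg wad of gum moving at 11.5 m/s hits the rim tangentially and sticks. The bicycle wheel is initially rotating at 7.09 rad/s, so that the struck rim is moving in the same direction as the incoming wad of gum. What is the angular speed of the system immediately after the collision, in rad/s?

About the axle the impulsive forces during the collision are internal, so angular momentum about that axis is conserved.
I_p = (2.70)(0.351)² = 0.3326 kg·m². Taking the sense of the wad of gum's angular momentum as positive, L_{wad} = m v R = (0.0295)(11.5)(0.351) = 0.1191 kg·m²/s.
L_i = +I_p ω_p + m v R = +(0.3326)(7.09) + 0.1191 = 2.478 kg·m²/s.
After sticking, I_f = I_p + m R² = 0.3326 + (0.0295)(0.351)² = 0.3363 kg·m².
ω_f = L_i / I_f = 2.478 / 0.3363 = 7.367 rad/s.

|ω_f| ≈ 7.37 rad/s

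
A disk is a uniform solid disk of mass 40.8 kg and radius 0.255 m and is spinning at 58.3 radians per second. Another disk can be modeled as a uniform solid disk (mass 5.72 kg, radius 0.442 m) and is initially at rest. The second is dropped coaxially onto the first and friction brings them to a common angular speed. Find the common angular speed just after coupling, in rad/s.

|ω_f| ≈ 41.0 rad/s

The coupling torques are internal; angular momentum about the shared axis is conserved.
Moments of inertia: I_A = ½(40.8)(0.255)² = 1.327 kg·m²; I_B = ½(5.72)(0.442)² = 0.5587 kg·m².
Taking A's sense as positive: L = (1.327)(58.3) = 77.34 kg·m²·rad/s.
Combined I = 1.327 + 0.5587 = 1.885 kg·m².
ω_f = L / I = 77.34 / 1.885 = 41.02 rad/s.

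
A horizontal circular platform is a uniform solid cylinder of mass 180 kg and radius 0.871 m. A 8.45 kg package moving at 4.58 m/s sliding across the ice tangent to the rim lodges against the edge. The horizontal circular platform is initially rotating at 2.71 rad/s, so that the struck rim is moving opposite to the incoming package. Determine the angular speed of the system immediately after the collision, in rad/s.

|ω_f| ≈ 2.03 rad/s

The axle reaction passes through the central axle and exerts no torque about it; angular momentum about the central axle is conserved through the impact.
I_p = ½(180)(0.871)² = 68.28 kg·m². Taking the sense of the package's angular momentum as positive, L_{package} = m v R = (8.45)(4.58)(0.871) = 33.71 kg·m²/s.
L_i = −I_p ω_p + m v R = −(68.28)(2.71) + 33.71 = -151.3 kg·m²/s.
After sticking, I_f = I_p + m R² = 68.28 + (8.45)(0.871)² = 74.69 kg·m².
ω_f = L_i / I_f = -151.3 / 74.69 = -2.026 rad/s.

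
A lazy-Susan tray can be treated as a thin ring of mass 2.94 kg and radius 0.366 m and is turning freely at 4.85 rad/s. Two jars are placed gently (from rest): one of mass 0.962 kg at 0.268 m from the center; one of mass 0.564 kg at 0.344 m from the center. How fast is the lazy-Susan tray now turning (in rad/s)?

The added mass arrives with no angular momentum about the center, and any external torque about the center is negligible, so the system's angular momentum is conserved.
I_p = (2.94)(0.366)² = 0.3938 kg·m².
Added inertia Σmr² = (0.962)(0.268)² + (0.564)(0.344)² = 0.1358 kg·m²; I_f = 0.3938 + 0.1358 = 0.5297 kg·m².
ω_f = I_p ω_i / I_f = (0.3938)(4.85) / 0.5297 = 3.606 rad/s.

ω_f ≈ 3.61 rad/s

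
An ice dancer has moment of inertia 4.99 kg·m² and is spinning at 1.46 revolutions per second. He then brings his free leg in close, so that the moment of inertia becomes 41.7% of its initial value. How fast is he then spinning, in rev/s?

ω₂ ≈ 3.50 rev/s

With no external torque about the axis, L is conserved: I₁ω₁ = I₂ω₂.
I₂ = 0.417 × 4.99 = 2.081 kg·m².
ω₂ = I₁ω₁ / I₂ = (4.990)(1.46 rev/s) / (2.081) = 3.501 rev/s.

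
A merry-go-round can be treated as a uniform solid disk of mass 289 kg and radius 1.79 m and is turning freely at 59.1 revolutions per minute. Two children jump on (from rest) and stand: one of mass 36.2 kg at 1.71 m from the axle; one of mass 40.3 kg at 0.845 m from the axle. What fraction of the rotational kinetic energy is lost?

fraction ≈ 0.225

No external torque acts about the axle; L_before = L_after.
I_p = ½(289)(1.79)² = 463.0 kg·m².
Added inertia Σmr² = (36.2)(1.71)² + (40.3)(0.845)² = 134.6 kg·m²; I_f = 463.0 + 134.6 = 597.6 kg·m².
ω_f = I_p ω_i / I_f = (463.0)(59.1) / 597.6 = 45.79 rpm.
KE_i = ½(463.0)(6.189 rad/s)² = 8867 J; KE_f = ½(597.6)(4.795)² = 6869 J.
Fraction lost = 0.2253.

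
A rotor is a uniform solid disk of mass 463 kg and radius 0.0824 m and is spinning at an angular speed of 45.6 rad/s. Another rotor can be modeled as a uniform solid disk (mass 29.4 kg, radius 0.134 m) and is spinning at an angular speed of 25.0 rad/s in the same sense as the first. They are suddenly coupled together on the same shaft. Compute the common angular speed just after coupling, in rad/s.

|ω_f| ≈ 42.6 rad/s

No external torque acts about the common axis, so total angular momentum is conserved.
Moments of inertia: I_A = ½(463)(0.0824)² = 1.572 kg·m²; I_B = ½(29.4)(0.134)² = 0.2640 kg·m².
Taking A's sense as positive: L = (1.572)(45.6) + (0.2640)(25.0) = 78.27 kg·m²·rad/s.
Combined I = 1.572 + 0.2640 = 1.836 kg·m².
ω_f = L / I = 78.27 / 1.836 = 42.64 rad/s.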